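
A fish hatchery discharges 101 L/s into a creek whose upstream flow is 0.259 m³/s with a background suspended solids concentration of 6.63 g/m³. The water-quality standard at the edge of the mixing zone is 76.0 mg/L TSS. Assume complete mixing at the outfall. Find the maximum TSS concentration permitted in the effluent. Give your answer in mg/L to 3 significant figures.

254 mg/L

101 L/s = 0.101 m³/s.
Mass balance: 76·0.36 = 0.101·Cₑ + 0.259·6.63.
Cₑ = (27.36 − 1.717) / 0.101 = 253.9 mg/L.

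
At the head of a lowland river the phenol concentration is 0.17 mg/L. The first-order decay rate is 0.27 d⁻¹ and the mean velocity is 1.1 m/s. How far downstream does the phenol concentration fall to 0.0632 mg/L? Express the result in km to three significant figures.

348 km

From C = C₀·e^(−kt), t = ln(C₀/C)/k = ln(0.17/0.0632)/0.27 = 0.9895/0.27 = 3.665 d.
Distance = v·t = 1.1 m/s × 3.166e+05 s = 3.483e+05 m = 348.3 km.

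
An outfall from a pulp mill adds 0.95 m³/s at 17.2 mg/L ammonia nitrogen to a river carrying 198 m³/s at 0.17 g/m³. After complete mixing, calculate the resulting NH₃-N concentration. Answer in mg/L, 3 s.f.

0.251 mg/L

By mass balance at complete mixing, C = (0.95·17.2 + 198·0.17) / (0.95 + 198) = 50/198.9 = 0.2513 mg/L.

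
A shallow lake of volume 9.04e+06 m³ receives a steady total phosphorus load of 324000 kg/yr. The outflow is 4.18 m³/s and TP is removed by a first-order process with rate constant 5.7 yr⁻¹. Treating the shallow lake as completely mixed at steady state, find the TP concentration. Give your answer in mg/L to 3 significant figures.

1.77 mg/L

Outflow Q = 4.18 m³/s × 3.156e+07 s/yr = 1.319e+08 m³/yr.
Steady-state CSTR mass balance: W = Q·C + k·V·C, so C = W/(Q + kV).
Q + kV = 1.319e+08 + 5.7·9.04e+06 = 1.834e+08 m³/yr.
C = 324000/1.834e+08 = 0.001766 kg/m³ = 1.766 mg/L.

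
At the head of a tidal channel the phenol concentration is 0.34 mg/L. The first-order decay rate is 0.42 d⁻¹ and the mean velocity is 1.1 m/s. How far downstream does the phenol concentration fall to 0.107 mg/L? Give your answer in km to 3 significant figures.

262 km

From C = C₀·e^(−kt), t = ln(C₀/C)/k = ln(0.34/0.107)/0.42 = 1.156/0.42 = 2.753 d.
Distance = v·t = 1.1 m/s × 2.378e+05 s = 2.616e+05 m = 261.6 km.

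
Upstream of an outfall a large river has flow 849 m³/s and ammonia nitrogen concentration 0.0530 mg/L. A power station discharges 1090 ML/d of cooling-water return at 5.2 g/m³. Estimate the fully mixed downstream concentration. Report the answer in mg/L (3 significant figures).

1090 ML/d = 12.62 m³/s.
Conservation of mass across the mixing zone: C = (12.62·5.2 + 849·0.053) / (12.62 + 849) = 110.6/861.6 = 0.1284 mg/L.

0.128 mg/L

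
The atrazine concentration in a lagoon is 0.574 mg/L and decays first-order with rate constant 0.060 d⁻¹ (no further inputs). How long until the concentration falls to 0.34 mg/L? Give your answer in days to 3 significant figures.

t = ln(C₀/C)/k = ln(0.574/0.34)/0.060 = 0.5237/0.060 = 8.728 d.

8.73 d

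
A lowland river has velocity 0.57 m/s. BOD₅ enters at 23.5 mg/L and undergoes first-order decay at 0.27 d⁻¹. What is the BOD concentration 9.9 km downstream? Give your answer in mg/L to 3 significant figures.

22.3 mg/L

Travel time t = 9.9 km / 0.57 m/s = 9900/0.57 = 1.737e+04 s = 0.201 d.
First-order decay: C = 23.5·exp(−0.27·0.201) = 23.5·0.9472 = 22.26 mg/L.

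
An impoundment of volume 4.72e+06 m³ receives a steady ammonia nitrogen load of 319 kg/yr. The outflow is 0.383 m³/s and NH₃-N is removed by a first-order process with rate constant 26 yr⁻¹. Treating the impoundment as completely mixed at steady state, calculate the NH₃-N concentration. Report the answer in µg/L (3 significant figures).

Outflow Q = 0.383 m³/s × 3.156e+07 s/yr = 1.209e+07 m³/yr.
Steady-state CSTR mass balance: W = Q·C + k·V·C, so C = W/(Q + kV).
Q + kV = 1.209e+07 + 26·4.72e+06 = 1.348e+08 m³/yr.
C = 319/1.348e+08 = 2.366e-06 kg/m³ = 0.002366 mg/L = 2.366 µg/L.

2.37 µg/L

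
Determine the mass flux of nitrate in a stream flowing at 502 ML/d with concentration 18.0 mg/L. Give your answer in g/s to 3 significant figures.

502 ML/d = 5.81 m³/s.
Mass flux = Q·C = 5.81 m³/s × 18 g/m³ = 104.6 g/s.

105 g/s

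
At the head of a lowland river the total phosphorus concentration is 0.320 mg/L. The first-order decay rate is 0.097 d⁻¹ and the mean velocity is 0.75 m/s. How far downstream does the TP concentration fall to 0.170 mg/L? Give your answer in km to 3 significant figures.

423 km

From C = C₀·e^(−kt), t = ln(C₀/C)/k = ln(0.320/0.170)/0.097 = 0.6325/0.097 = 6.521 d.
Distance = v·t = 0.75 m/s × 5.634e+05 s = 4.226e+05 m = 422.6 km.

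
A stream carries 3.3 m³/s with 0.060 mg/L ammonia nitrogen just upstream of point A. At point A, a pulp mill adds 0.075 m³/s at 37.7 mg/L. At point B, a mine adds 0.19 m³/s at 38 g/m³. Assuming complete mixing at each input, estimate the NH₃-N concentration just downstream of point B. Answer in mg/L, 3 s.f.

2.87 mg/L

After input A: C = (3.3·0.06 + 0.075·37.7) / 3.375 = 0.8964 mg/L.
After input B: C = (3.375·0.8964 + 0.19·38) / 3.565 = 2.874 mg/L.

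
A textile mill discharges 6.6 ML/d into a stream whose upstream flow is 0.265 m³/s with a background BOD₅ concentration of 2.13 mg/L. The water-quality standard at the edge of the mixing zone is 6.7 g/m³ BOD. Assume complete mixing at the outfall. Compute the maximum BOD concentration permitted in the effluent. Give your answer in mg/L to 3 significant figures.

6.6 ML/d = 0.07639 m³/s.
Mass balance: 6.7·0.3414 = 0.07639·Cₑ + 0.265·2.13.
Cₑ = (2.287 − 0.5645) / 0.07639 = 22.55 mg/L.

22.6 mg/L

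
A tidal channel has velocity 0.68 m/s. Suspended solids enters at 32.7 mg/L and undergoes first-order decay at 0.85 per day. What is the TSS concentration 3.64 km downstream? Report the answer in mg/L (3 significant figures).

Travel time t = 3.64 km / 0.68 m/s = 3640/0.68 = 5353 s = 0.06196 d.
First-order decay: C = 32.7·exp(−0.85·0.06196) = 32.7·0.9487 = 31.02 mg/L.

31.0 mg/L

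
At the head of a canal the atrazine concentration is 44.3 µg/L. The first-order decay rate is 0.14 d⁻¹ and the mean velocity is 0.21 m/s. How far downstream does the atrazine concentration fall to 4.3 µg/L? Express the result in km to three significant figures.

302 km

From C = C₀·e^(−kt), t = ln(C₀/C)/k = ln(44.3/4.3)/0.14 = 2.332/0.14 = 16.66 d.
Distance = v·t = 0.21 m/s × 1.439e+06 s = 3.023e+05 m = 302.3 km.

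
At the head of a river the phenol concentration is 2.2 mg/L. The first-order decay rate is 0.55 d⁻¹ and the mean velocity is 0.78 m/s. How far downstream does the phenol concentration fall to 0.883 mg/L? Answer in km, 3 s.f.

From C = C₀·e^(−kt), t = ln(C₀/C)/k = ln(2.2/0.883)/0.55 = 0.9129/0.55 = 1.66 d.
Distance = v·t = 0.78 m/s × 1.434e+05 s = 1.119e+05 m = 111.9 km.

112 km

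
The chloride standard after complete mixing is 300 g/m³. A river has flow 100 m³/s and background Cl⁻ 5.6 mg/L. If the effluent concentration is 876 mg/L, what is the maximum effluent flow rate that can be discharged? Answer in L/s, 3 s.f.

51100 L/s

Mass balance at complete mixing: C_std·(Q_w + Q_r) = Q_w·C_e + Q_r·C_b.
Rearranging, Q_w = Q_r·(C_std − C_b)/(C_e − C_std) = 100·(300 − 5.6) / (876 − 300) = 51.11 m³/s.
= 5.111e+04 L/s.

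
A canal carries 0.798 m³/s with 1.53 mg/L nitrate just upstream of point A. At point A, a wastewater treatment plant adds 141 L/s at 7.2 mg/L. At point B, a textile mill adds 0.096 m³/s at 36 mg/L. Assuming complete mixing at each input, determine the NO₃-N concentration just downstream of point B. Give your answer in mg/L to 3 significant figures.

141 L/s = 0.141 m³/s.
After input A: C = (0.798·1.53 + 0.141·7.2) / 0.939 = 2.381 mg/L.
After input B: C = (0.939·2.381 + 0.096·36) / 1.035 = 5.5 mg/L.

5.50 mg/L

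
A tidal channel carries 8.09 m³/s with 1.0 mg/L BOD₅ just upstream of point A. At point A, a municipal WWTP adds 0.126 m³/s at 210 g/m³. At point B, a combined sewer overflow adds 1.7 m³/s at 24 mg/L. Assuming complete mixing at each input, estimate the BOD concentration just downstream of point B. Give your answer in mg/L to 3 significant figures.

After input A: C = (8.09·1 + 0.126·210) / 8.216 = 4.205 mg/L.
After input B: C = (8.216·4.205 + 1.7·24) / 9.916 = 7.599 mg/L.

7.60 mg/L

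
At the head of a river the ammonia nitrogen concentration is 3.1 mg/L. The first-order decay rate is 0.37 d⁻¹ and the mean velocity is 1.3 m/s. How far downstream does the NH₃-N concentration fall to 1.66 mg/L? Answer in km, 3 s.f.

190 km

From C = C₀·e^(−kt), t = ln(C₀/C)/k = ln(3.1/1.66)/0.37 = 0.6246/0.37 = 1.688 d.
Distance = v·t = 1.3 m/s × 1.458e+05 s = 1.896e+05 m = 189.6 km.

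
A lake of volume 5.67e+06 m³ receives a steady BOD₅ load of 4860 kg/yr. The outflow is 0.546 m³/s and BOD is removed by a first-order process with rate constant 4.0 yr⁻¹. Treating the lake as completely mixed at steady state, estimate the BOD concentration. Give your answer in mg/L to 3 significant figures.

0.122 mg/L

Outflow Q = 0.546 m³/s × 3.156e+07 s/yr = 1.723e+07 m³/yr.
Steady-state CSTR mass balance: W = Q·C + k·V·C, so C = W/(Q + kV).
Q + kV = 1.723e+07 + 4.0·5.67e+06 = 3.991e+07 m³/yr.
C = 4860/3.991e+07 = 0.0001218 kg/m³ = 0.1218 mg/L.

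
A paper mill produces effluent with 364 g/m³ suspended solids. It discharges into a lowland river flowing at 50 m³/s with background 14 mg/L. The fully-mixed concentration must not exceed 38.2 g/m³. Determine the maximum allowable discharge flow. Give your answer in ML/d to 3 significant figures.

Mass balance at complete mixing: C_std·(Q_w + Q_r) = Q_w·C_e + Q_r·C_b.
Rearranging, Q_w = Q_r·(C_std − C_b)/(C_e − C_std) = 50·(38.2 − 14) / (364 − 38.2) = 3.714 m³/s.
= 320.9 ML/d.

321 ML/d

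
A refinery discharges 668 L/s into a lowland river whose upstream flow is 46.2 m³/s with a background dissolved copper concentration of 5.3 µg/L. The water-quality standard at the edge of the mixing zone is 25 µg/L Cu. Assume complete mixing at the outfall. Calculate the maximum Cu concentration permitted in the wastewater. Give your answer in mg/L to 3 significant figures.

1.39 mg/L

668 L/s = 0.668 m³/s.
5.3 µg/L = 0.0053 mg/L.
25 µg/L = 0.025 mg/L.
Mass balance: 0.025·46.87 = 0.668·Cₑ + 46.2·0.0053.
Cₑ = (1.172 − 0.2449) / 0.668 = 1.387 mg/L.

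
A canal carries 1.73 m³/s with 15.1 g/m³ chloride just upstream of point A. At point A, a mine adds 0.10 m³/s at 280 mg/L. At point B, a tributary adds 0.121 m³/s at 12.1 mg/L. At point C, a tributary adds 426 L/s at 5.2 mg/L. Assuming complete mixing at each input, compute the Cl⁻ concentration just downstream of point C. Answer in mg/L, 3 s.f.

After input A: C = (1.73·15.1 + 0.1·280) / 1.83 = 29.58 mg/L.
After input B: C = (1.83·29.58 + 0.121·12.1) / 1.951 = 28.49 mg/L.
426 L/s = 0.426 m³/s.
After input C: C = (1.951·28.49 + 0.426·5.2) / 2.377 = 24.32 mg/L.

24.3 mg/L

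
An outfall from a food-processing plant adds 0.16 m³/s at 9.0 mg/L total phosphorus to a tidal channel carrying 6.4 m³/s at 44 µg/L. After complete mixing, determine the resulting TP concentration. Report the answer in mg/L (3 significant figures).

44 µg/L = 0.044 mg/L.
Conservation of mass across the mixing zone: C = (0.16·9 + 6.4·0.044) / (0.16 + 6.4) = 1.722/6.56 = 0.2624 mg/L.

0.262 mg/L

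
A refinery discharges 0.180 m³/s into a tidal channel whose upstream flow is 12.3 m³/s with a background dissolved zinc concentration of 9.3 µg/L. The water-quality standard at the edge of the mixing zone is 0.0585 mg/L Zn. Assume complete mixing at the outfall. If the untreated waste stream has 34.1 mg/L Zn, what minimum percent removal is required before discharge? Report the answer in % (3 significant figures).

9.3 µg/L = 0.0093 mg/L.
Mass balance: 0.0585·12.48 = 0.18·Cₑ + 12.3·0.0093.
Cₑ = (0.7301 − 0.1144) / 0.18 = 3.421 mg/L.
Required removal = 1 − 3.421/34.1 = 89.97 %.

90.0 %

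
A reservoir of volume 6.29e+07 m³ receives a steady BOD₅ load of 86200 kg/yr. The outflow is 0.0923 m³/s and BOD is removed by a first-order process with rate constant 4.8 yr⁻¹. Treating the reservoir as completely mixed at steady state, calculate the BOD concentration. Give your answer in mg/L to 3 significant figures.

0.283 mg/L

Outflow Q = 0.0923 m³/s × 3.156e+07 s/yr = 2.913e+06 m³/yr.
Steady-state CSTR mass balance: W = Q·C + k·V·C, so C = W/(Q + kV).
Q + kV = 2.913e+06 + 4.8·6.29e+07 = 3.048e+08 m³/yr.
C = 86200/3.048e+08 = 0.0002828 kg/m³ = 0.2828 mg/L.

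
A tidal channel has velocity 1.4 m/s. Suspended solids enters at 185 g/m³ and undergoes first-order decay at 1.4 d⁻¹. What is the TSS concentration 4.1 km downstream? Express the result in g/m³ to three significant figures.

176 g/m³

Travel time t = 4.1 km / 1.4 m/s = 4100/1.4 = 2929 s = 0.0339 d.
First-order decay: C = 185·exp(−1.4·0.0339) = 185·0.9537 = 176.4 g/m³.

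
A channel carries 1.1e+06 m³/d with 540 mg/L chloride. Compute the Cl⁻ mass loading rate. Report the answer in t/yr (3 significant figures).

1.1e+06 m³/d = 12.73 m³/s.
Mass flux = Q·C = 12.73 m³/s × 540 g/m³ = 6875 g/s.
= 6875 g/s × 31.56 = 2.17e+05 t/yr.

217000 t/yr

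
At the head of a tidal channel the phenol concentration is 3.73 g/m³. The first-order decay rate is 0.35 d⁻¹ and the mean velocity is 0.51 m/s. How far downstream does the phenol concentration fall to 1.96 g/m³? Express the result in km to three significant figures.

From C = C₀·e^(−kt), t = ln(C₀/C)/k = ln(3.73/1.96)/0.35 = 0.6435/0.35 = 1.838 d.
Distance = v·t = 0.51 m/s × 1.588e+05 s = 8.101e+04 m = 81.01 km.

81.0 km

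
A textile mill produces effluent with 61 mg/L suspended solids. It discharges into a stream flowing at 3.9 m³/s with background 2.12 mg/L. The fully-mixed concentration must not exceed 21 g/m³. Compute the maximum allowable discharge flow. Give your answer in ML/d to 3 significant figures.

159 ML/d

Mass balance at complete mixing: C_std·(Q_w + Q_r) = Q_w·C_e + Q_r·C_b.
Rearranging, Q_w = Q_r·(C_std − C_b)/(C_e − C_std) = 3.9·(21 − 2.12) / (61 − 21) = 1.841 m³/s.
= 159 ML/d.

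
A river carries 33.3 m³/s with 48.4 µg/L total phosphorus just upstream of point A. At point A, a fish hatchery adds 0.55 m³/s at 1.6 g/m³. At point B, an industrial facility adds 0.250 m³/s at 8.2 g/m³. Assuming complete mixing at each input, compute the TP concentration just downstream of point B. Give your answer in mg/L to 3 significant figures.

0.133 mg/L

48.4 µg/L = 0.0484 mg/L.
After input A: C = (33.3·0.0484 + 0.55·1.6) / 33.85 = 0.07361 mg/L.
After input B: C = (33.85·0.07361 + 0.25·8.2) / 34.1 = 0.1332 mg/L.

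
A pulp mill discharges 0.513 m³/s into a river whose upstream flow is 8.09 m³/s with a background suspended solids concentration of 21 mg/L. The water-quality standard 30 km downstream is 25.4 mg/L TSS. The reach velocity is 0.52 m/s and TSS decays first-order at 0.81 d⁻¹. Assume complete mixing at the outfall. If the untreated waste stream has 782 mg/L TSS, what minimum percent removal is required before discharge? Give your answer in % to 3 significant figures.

48.8 %

Travel time to the compliance point: t = 3e+04/0.52 = 5.769e+04 s = 0.6677 d; decay factor exp(−0.81·0.6677) = 0.5822.
So the concentration just after mixing may be at most 25.4/0.5822 = 43.62 mg/L.
Mass balance: 43.62·8.603 = 0.513·Cₑ + 8.09·21.
Cₑ = (375.3 − 169.9) / 0.513 = 400.4 mg/L.
Required removal = 1 − 400.4/782 = 48.8 %.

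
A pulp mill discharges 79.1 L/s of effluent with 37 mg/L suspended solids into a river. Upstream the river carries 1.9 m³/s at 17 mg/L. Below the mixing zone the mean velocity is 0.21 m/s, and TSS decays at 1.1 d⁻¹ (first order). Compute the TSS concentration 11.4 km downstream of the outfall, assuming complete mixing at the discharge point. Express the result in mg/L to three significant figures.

79.1 L/s = 0.0791 m³/s.
After complete mixing, C₀ = (0.0791·37 + 1.9·17) / 1.979 = 17.8 mg/L.
Travel time t = 1.14e+04 m / 0.21 m/s = 5.429e+04 s = 0.6283 d.
C = 17.8·exp(−1.1·0.6283) = 17.8·0.501 = 8.918 mg/L.

8.92 mg/L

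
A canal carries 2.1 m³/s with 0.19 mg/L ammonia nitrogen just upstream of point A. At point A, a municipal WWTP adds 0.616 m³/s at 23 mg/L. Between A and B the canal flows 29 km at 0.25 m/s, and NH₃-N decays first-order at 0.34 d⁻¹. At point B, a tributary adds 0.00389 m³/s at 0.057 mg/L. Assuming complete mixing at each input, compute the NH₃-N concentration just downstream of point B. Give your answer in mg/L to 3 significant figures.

3.39 mg/L

After input A: C = (2.1·0.19 + 0.616·23) / 2.716 = 5.363 mg/L.
Over the 29 km reach to input B (t = 1.16e+05 s = 1.343 d), decay gives C = 5.363·exp(−0.34·1.343) = 3.398 mg/L.
After input B: C = (2.716·3.398 + 0.00389·0.057) / 2.72 = 3.393 mg/L.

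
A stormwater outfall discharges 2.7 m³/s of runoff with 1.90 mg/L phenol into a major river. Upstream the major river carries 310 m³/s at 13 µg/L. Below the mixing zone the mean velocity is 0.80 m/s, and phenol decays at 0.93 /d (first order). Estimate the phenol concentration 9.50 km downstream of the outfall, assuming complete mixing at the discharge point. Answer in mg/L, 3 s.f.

13 µg/L = 0.013 mg/L.
After complete mixing, C₀ = (2.7·1.9 + 310·0.013) / 312.7 = 0.02929 mg/L.
Travel time t = 9500 m / 0.80 m/s = 1.188e+04 s = 0.1374 d.
C = 0.02929·exp(−0.93·0.1374) = 0.02929·0.88 = 0.02578 mg/L.

0.0258 mg/L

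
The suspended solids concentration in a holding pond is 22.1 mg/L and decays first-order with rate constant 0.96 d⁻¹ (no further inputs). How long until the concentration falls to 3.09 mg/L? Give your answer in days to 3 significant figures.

t = ln(C₀/C)/k = ln(22.1/3.09)/0.96 = 1.967/0.96 = 2.049 d.

2.05 d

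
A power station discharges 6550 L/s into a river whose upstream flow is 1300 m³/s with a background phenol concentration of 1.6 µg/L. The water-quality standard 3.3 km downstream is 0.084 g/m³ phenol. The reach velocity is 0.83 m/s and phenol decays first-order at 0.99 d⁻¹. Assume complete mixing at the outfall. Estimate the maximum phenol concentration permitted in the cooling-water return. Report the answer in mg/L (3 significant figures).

6550 L/s = 6.55 m³/s.
1.6 µg/L = 0.0016 mg/L.
Travel time to the compliance point: t = 3300/0.83 = 3976 s = 0.04602 d; decay factor exp(−0.99·0.04602) = 0.9555.
So the concentration just after mixing may be at most 0.084/0.9555 = 0.08792 mg/L.
Mass balance: 0.08792·1307 = 6.55·Cₑ + 1300·0.0016.
Cₑ = (114.9 − 2.08) / 6.55 = 17.22 mg/L.

17.2 mg/L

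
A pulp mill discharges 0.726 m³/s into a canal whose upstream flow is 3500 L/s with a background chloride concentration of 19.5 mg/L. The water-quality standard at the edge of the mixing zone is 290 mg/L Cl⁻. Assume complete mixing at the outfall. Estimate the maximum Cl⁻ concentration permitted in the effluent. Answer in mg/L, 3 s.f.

1590 mg/L

3500 L/s = 3.5 m³/s.
Mass balance: 290·4.226 = 0.726·Cₑ + 3.5·19.5.
Cₑ = (1226 − 68.25) / 0.726 = 1594 mg/L.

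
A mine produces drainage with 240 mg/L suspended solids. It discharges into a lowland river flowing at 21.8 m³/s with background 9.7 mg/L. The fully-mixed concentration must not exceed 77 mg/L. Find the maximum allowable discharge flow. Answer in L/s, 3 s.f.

Mass balance at complete mixing: C_std·(Q_w + Q_r) = Q_w·C_e + Q_r·C_b.
Rearranging, Q_w = Q_r·(C_std − C_b)/(C_e − C_std) = 21.8·(77 − 9.7) / (240 − 77) = 9.001 m³/s.
= 9001 L/s.

9000 L/s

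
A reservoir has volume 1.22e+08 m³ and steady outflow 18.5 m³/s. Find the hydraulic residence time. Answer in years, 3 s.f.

0.209 yr

Q = 18.5 m³/s × 3.156e+07 s/yr = 5.838e+08 m³/yr.
Hydraulic residence time τ = V/Q = 1.22e+08/5.838e+08 = 0.209 yr.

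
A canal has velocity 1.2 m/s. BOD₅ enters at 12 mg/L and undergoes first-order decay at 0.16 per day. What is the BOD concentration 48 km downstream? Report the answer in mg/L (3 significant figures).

Travel time t = 48 km / 1.2 m/s = 4.8e+04/1.2 = 4e+04 s = 0.463 d.
First-order decay: C = 12·exp(−0.16·0.463) = 12·0.9286 = 11.14 mg/L.

11.1 mg/L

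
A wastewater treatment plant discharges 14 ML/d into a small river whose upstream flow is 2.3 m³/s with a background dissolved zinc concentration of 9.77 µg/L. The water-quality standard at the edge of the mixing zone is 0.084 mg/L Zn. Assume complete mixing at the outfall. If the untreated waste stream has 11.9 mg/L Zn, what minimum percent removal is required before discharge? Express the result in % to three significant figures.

90.4 %

14 ML/d = 0.162 m³/s.
9.77 µg/L = 0.00977 mg/L.
Mass balance: 0.084·2.462 = 0.162·Cₑ + 2.3·0.00977.
Cₑ = (0.2068 − 0.02247) / 0.162 = 1.138 mg/L.
Required removal = 1 − 1.138/11.9 = 90.44 %.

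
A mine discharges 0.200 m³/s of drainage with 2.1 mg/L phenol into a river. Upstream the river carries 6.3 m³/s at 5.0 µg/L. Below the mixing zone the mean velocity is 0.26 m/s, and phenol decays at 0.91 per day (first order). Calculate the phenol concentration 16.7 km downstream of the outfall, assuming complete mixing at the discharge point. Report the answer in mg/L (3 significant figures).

0.0353 mg/L

5.0 µg/L = 0.005 mg/L.
After complete mixing, C₀ = (0.2·2.1 + 6.3·0.005) / 6.5 = 0.06946 mg/L.
Travel time t = 1.67e+04 m / 0.26 m/s = 6.423e+04 s = 0.7434 d.
C = 0.06946·exp(−0.91·0.7434) = 0.06946·0.5084 = 0.03531 mg/L.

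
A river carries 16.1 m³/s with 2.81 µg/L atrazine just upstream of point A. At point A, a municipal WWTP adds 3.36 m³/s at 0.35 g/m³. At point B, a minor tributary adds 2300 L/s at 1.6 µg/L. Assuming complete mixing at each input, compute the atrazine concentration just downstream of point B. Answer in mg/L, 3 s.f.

2.81 µg/L = 0.00281 mg/L.
After input A: C = (16.1·0.00281 + 3.36·0.35) / 19.46 = 0.06276 mg/L.
2300 L/s = 2.3 m³/s.
1.6 µg/L = 0.0016 mg/L.
After input B: C = (19.46·0.06276 + 2.3·0.0016) / 21.76 = 0.05629 mg/L.

0.0563 mg/L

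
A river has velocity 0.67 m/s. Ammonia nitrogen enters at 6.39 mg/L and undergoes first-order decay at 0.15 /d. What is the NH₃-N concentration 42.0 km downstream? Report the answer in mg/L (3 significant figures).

5.73 mg/L

Travel time t = 42.0 km / 0.67 m/s = 4.2e+04/0.67 = 6.269e+04 s = 0.7255 d.
First-order decay: C = 6.39·exp(−0.15·0.7255) = 6.39·0.8969 = 5.731 mg/L.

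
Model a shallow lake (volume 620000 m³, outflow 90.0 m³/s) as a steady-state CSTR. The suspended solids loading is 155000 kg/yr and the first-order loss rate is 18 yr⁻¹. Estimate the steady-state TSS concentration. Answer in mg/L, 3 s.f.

0.0544 mg/L

Outflow Q = 90.0 m³/s × 3.156e+07 s/yr = 2.84e+09 m³/yr.
Steady-state CSTR mass balance: W = Q·C + k·V·C, so C = W/(Q + kV).
Q + kV = 2.84e+09 + 18·620000 = 2.851e+09 m³/yr.
C = 155000/2.851e+09 = 5.436e-05 kg/m³ = 0.05436 mg/L.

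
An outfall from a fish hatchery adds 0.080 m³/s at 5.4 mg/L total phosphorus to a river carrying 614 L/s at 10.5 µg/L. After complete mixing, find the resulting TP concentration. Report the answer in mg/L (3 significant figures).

0.632 mg/L

614 L/s = 0.614 m³/s.
10.5 µg/L = 0.0105 mg/L.
Conservation of mass across the mixing zone: C = (0.08·5.4 + 0.614·0.0105) / (0.08 + 0.614) = 0.4384/0.694 = 0.6318 mg/L.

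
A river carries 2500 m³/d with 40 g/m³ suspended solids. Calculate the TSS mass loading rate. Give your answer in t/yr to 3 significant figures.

2500 m³/d = 0.02894 m³/s.
Mass flux = Q·C = 0.02894 m³/s × 40 g/m³ = 1.157 g/s.
= 1.157 g/s × 31.56 = 36.52 t/yr.

36.5 t/yr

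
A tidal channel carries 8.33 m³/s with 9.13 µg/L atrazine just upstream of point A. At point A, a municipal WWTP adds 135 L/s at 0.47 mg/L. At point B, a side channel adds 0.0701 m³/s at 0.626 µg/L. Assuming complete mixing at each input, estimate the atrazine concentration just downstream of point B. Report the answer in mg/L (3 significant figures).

9.13 µg/L = 0.00913 mg/L.
135 L/s = 0.135 m³/s.
After input A: C = (8.33·0.00913 + 0.135·0.47) / 8.465 = 0.01648 mg/L.
0.626 µg/L = 0.000626 mg/L.
After input B: C = (8.465·0.01648 + 0.0701·0.000626) / 8.535 = 0.01635 mg/L.

0.0163 mg/L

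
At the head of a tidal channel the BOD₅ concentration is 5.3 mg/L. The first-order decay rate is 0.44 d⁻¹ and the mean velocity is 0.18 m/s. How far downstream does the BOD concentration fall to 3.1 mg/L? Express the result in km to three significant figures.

From C = C₀·e^(−kt), t = ln(C₀/C)/k = ln(5.3/3.1)/0.44 = 0.5363/0.44 = 1.219 d.
Distance = v·t = 0.18 m/s × 1.053e+05 s = 1.896e+04 m = 18.96 km.

19.0 km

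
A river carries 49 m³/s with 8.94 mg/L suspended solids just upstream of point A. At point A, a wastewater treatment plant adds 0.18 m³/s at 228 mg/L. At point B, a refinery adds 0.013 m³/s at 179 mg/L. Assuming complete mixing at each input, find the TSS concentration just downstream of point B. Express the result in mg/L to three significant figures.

9.79 mg/L

After input A: C = (49·8.94 + 0.18·228) / 49.18 = 9.742 mg/L.
After input B: C = (49.18·9.742 + 0.013·179) / 49.19 = 9.786 mg/L.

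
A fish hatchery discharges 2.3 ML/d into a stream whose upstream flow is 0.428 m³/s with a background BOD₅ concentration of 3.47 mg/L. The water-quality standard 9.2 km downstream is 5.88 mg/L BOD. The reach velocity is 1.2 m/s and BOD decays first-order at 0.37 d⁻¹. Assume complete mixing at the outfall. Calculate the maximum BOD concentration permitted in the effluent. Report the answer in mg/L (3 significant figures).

2.3 ML/d = 0.02662 m³/s.
Travel time to the compliance point: t = 9200/1.2 = 7667 s = 0.08873 d; decay factor exp(−0.37·0.08873) = 0.9677.
So the concentration just after mixing may be at most 5.88/0.9677 = 6.076 mg/L.
Mass balance: 6.076·0.4546 = 0.02662·Cₑ + 0.428·3.47.
Cₑ = (2.762 − 1.485) / 0.02662 = 47.98 mg/L.

48.0 mg/L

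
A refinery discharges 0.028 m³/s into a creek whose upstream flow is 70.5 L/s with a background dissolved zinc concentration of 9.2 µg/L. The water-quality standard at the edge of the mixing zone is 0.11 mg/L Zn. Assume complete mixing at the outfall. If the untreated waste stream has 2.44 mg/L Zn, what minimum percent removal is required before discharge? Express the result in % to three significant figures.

85.1 %

70.5 L/s = 0.0705 m³/s.
9.2 µg/L = 0.0092 mg/L.
Mass balance: 0.11·0.0985 = 0.028·Cₑ + 0.0705·0.0092.
Cₑ = (0.01084 − 0.0006486) / 0.028 = 0.3638 mg/L.
Required removal = 1 − 0.3638/2.44 = 85.09 %.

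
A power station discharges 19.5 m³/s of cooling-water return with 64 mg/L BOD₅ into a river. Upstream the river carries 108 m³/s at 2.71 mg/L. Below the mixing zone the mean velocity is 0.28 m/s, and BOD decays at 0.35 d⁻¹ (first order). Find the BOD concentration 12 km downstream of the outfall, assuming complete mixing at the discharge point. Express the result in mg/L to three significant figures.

10.2 mg/L

After complete mixing, C₀ = (19.5·64 + 108·2.71) / 127.5 = 12.08 mg/L.
Travel time t = 1.2e+04 m / 0.28 m/s = 4.286e+04 s = 0.496 d.
C = 12.08·exp(−0.35·0.496) = 12.08·0.8406 = 10.16 mg/L.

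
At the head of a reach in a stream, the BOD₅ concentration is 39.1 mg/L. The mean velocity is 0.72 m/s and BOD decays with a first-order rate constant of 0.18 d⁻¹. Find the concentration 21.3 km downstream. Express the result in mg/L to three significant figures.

Travel time t = 21.3 km / 0.72 m/s = 2.13e+04/0.72 = 2.958e+04 s = 0.3424 d.
First-order decay: C = 39.1·exp(−0.18·0.3424) = 39.1·0.9402 = 36.76 mg/L.

36.8 mg/L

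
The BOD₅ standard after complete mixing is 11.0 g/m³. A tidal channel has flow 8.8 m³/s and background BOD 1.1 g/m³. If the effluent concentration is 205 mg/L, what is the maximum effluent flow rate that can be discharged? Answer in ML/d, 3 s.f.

38.8 ML/d

Mass balance at complete mixing: C_std·(Q_w + Q_r) = Q_w·C_e + Q_r·C_b.
Rearranging, Q_w = Q_r·(C_std − C_b)/(C_e − C_std) = 8.8·(11 − 1.1) / (205 − 11) = 0.4491 m³/s.
= 38.8 ML/d.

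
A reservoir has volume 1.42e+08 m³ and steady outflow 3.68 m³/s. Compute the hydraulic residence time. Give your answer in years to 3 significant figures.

Q = 3.68 m³/s × 3.156e+07 s/yr = 1.161e+08 m³/yr.
Hydraulic residence time τ = V/Q = 1.42e+08/1.161e+08 = 1.223 yr.

1.22 yr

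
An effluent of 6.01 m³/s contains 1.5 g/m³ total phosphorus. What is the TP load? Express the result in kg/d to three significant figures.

779 kg/d

Mass flux = Q·C = 6.01 m³/s × 1.5 g/m³ = 9.015 g/s.
= 9.015 g/s × 86.4 = 778.9 kg/d.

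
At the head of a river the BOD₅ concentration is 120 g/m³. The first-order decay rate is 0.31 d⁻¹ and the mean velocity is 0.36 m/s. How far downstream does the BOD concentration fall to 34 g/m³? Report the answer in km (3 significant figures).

From C = C₀·e^(−kt), t = ln(C₀/C)/k = ln(120/34)/0.31 = 1.261/0.31 = 4.068 d.
Distance = v·t = 0.36 m/s × 3.515e+05 s = 1.265e+05 m = 126.5 km.

127 km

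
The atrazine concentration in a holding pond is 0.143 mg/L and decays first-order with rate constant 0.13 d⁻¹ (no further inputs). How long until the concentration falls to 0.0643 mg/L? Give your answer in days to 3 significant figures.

6.15 d

t = ln(C₀/C)/k = ln(0.143/0.0643)/0.13 = 0.7993/0.13 = 6.148 d.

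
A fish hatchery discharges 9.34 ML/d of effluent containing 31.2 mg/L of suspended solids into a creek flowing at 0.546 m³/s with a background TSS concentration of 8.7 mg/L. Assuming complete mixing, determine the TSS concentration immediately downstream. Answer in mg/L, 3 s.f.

9.34 ML/d = 0.1081 m³/s.
Conservation of mass across the mixing zone: C = (0.1081·31.2 + 0.546·8.7) / (0.1081 + 0.546) = 8.123/0.6541 = 12.42 mg/L.

12.4 mg/L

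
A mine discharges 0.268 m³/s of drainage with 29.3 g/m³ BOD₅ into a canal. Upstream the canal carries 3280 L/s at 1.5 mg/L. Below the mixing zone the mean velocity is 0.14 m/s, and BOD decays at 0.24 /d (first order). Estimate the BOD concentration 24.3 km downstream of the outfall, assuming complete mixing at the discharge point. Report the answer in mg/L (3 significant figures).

3280 L/s = 3.28 m³/s.
After complete mixing, C₀ = (0.268·29.3 + 3.28·1.5) / 3.548 = 3.6 mg/L.
Travel time t = 2.43e+04 m / 0.14 m/s = 1.736e+05 s = 2.009 d.
C = 3.6·exp(−0.24·2.009) = 3.6·0.6175 = 2.223 mg/L.

2.22 mg/L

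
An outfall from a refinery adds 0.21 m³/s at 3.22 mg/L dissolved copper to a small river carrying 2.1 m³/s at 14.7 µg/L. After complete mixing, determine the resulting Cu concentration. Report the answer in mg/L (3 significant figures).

0.306 mg/L

14.7 µg/L = 0.0147 mg/L.
Conservation of mass across the mixing zone: C = (0.21·3.22 + 2.1·0.0147) / (0.21 + 2.1) = 0.7071/2.31 = 0.3061 mg/L.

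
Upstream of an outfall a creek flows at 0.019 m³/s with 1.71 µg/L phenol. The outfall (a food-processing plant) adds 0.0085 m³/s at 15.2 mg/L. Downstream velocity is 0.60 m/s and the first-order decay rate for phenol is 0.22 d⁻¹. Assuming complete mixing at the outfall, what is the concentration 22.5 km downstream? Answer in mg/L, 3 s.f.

1.71 µg/L = 0.00171 mg/L.
After complete mixing, C₀ = (0.0085·15.2 + 0.019·0.00171) / 0.0275 = 4.699 mg/L.
Travel time t = 2.25e+04 m / 0.60 m/s = 3.75e+04 s = 0.434 d.
C = 4.699·exp(−0.22·0.434) = 4.699·0.9089 = 4.271 mg/L.

4.27 mg/L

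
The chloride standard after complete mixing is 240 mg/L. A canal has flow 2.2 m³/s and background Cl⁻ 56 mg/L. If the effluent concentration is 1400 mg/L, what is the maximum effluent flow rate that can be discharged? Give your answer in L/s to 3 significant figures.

Mass balance at complete mixing: C_std·(Q_w + Q_r) = Q_w·C_e + Q_r·C_b.
Rearranging, Q_w = Q_r·(C_std − C_b)/(C_e − C_std) = 2.2·(240 − 56) / (1400 − 240) = 0.349 m³/s.
= 349 L/s.

349 L/s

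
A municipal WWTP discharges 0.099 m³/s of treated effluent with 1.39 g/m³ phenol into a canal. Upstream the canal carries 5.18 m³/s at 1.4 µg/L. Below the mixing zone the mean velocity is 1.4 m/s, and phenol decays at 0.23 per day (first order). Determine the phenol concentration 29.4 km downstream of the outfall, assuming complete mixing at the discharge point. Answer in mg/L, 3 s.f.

0.0259 mg/L

1.4 µg/L = 0.0014 mg/L.
After complete mixing, C₀ = (0.099·1.39 + 5.18·0.0014) / 5.279 = 0.02744 mg/L.
Travel time t = 2.94e+04 m / 1.4 m/s = 2.1e+04 s = 0.2431 d.
C = 0.02744·exp(−0.23·0.2431) = 0.02744·0.9456 = 0.02595 mg/L.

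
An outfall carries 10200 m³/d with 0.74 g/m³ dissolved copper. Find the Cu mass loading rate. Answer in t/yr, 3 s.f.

2.76 t/yr

10200 m³/d = 0.1181 m³/s.
Mass flux = Q·C = 0.1181 m³/s × 0.74 g/m³ = 0.08736 g/s.
= 0.08736 g/s × 31.56 = 2.757 t/yr.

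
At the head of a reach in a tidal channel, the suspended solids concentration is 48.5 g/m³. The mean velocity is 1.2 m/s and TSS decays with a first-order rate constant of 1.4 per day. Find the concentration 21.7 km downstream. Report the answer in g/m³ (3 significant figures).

36.2 g/m³

Travel time t = 21.7 km / 1.2 m/s = 2.17e+04/1.2 = 1.808e+04 s = 0.2093 d.
First-order decay: C = 48.5·exp(−1.4·0.2093) = 48.5·0.746 = 36.18 g/m³.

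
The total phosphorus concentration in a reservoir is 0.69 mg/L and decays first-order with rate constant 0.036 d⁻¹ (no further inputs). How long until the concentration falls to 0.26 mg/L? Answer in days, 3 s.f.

27.1 d

t = ln(C₀/C)/k = ln(0.69/0.26)/0.036 = 0.976/0.036 = 27.11 d.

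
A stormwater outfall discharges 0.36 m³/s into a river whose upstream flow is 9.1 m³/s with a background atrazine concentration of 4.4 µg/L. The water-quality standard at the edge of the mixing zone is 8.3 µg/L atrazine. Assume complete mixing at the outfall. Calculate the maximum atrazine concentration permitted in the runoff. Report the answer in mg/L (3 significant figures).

0.107 mg/L

4.4 µg/L = 0.0044 mg/L.
8.3 µg/L = 0.0083 mg/L.
Mass balance: 0.0083·9.46 = 0.36·Cₑ + 9.1·0.0044.
Cₑ = (0.07852 − 0.04004) / 0.36 = 0.1069 mg/L.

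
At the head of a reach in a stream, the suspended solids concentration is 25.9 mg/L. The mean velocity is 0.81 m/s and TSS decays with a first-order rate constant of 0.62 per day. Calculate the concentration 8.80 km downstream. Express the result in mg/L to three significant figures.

24.0 mg/L

Travel time t = 8.80 km / 0.81 m/s = 8800/0.81 = 1.086e+04 s = 0.1257 d.
First-order decay: C = 25.9·exp(−0.62·0.1257) = 25.9·0.925 = 23.96 mg/L.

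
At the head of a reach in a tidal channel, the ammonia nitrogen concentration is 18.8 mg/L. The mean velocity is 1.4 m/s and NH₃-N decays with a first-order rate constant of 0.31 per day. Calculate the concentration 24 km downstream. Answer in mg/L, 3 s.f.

Travel time t = 24 km / 1.4 m/s = 2.4e+04/1.4 = 1.714e+04 s = 0.1984 d.
First-order decay: C = 18.8·exp(−0.31·0.1984) = 18.8·0.9403 = 17.68 mg/L.

17.7 mg/L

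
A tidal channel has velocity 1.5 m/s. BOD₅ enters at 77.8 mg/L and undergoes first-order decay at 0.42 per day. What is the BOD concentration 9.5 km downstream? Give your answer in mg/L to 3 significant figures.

Travel time t = 9.5 km / 1.5 m/s = 9500/1.5 = 6333 s = 0.0733 d.
First-order decay: C = 77.8·exp(−0.42·0.0733) = 77.8·0.9697 = 75.44 mg/L.

75.4 mg/L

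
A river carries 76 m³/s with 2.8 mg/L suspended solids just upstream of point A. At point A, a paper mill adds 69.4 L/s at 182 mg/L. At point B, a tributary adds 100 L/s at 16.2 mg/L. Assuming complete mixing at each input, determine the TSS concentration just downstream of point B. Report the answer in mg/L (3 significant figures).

2.98 mg/L

69.4 L/s = 0.0694 m³/s.
After input A: C = (76·2.8 + 0.0694·182) / 76.07 = 2.963 mg/L.
100 L/s = 0.1 m³/s.
After input B: C = (76.07·2.963 + 0.1·16.2) / 76.17 = 2.981 mg/L.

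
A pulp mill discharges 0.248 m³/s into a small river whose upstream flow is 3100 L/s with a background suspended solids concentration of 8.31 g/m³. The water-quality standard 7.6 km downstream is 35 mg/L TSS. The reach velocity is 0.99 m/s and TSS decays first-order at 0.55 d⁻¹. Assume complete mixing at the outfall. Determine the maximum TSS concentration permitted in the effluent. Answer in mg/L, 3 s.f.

3100 L/s = 3.1 m³/s.
Travel time to the compliance point: t = 7600/0.99 = 7677 s = 0.08885 d; decay factor exp(−0.55·0.08885) = 0.9523.
So the concentration just after mixing may be at most 35/0.9523 = 36.75 mg/L.
Mass balance: 36.75·3.348 = 0.248·Cₑ + 3.1·8.31.
Cₑ = (123 − 25.76) / 0.248 = 392.3 mg/L.

392 mg/L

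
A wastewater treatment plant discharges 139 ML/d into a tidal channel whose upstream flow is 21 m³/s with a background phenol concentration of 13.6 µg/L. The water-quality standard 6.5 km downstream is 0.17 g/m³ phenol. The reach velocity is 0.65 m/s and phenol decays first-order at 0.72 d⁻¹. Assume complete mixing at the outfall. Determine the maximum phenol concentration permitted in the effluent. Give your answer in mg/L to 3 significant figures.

139 ML/d = 1.609 m³/s.
13.6 µg/L = 0.0136 mg/L.
Travel time to the compliance point: t = 6500/0.65 = 1e+04 s = 0.1157 d; decay factor exp(−0.72·0.1157) = 0.92.
So the concentration just after mixing may be at most 0.17/0.92 = 0.1848 mg/L.
Mass balance: 0.1848·22.61 = 1.609·Cₑ + 21·0.0136.
Cₑ = (4.178 − 0.2856) / 1.609 = 2.419 mg/L.

2.42 mg/L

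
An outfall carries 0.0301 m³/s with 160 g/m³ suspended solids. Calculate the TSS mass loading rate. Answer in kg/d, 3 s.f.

Mass flux = Q·C = 0.0301 m³/s × 160 g/m³ = 4.816 g/s.
= 4.816 g/s × 86.4 = 416.1 kg/d.

416 kg/d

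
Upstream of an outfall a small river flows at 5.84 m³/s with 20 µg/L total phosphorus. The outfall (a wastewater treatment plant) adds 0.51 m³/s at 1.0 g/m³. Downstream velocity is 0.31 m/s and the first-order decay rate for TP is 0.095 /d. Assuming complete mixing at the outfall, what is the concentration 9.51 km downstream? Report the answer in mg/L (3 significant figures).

20 µg/L = 0.02 mg/L.
After complete mixing, C₀ = (0.51·1 + 5.84·0.02) / 6.35 = 0.09871 mg/L.
Travel time t = 9510 m / 0.31 m/s = 3.068e+04 s = 0.3551 d.
C = 0.09871·exp(−0.095·0.3551) = 0.09871·0.9668 = 0.09543 mg/L.

0.0954 mg/L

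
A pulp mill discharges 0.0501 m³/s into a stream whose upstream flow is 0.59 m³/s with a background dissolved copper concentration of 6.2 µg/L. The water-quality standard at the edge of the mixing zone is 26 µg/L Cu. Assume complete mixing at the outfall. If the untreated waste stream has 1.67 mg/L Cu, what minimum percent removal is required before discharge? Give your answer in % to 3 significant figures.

84.5 %

6.2 µg/L = 0.0062 mg/L.
26 µg/L = 0.026 mg/L.
Mass balance: 0.026·0.6401 = 0.0501·Cₑ + 0.59·0.0062.
Cₑ = (0.01664 − 0.003658) / 0.0501 = 0.2592 mg/L.
Required removal = 1 − 0.2592/1.67 = 84.48 %.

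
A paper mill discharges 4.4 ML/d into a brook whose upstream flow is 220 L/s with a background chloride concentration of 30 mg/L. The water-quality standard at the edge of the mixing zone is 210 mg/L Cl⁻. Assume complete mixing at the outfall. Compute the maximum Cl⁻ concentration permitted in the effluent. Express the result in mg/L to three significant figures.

4.4 ML/d = 0.05093 m³/s.
220 L/s = 0.22 m³/s.
Mass balance: 210·0.2709 = 0.05093·Cₑ + 0.22·30.
Cₑ = (56.89 − 6.6) / 0.05093 = 987.6 mg/L.

988 mg/L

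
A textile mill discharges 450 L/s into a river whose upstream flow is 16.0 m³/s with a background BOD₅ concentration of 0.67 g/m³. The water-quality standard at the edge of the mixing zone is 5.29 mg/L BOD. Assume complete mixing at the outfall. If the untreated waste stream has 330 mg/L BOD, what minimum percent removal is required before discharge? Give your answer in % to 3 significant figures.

450 L/s = 0.45 m³/s.
Mass balance: 5.29·16.45 = 0.45·Cₑ + 16·0.67.
Cₑ = (87.02 − 10.72) / 0.45 = 169.6 mg/L.
Required removal = 1 − 169.6/330 = 48.62 %.

48.6 %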